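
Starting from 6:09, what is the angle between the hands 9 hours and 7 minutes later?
First find the time 9 hours and 7 minutes after 6:09.
Total minutes: 6 x 60 + 9 + 9 x 60 + 7 = 916.
916 mod 720 = 196 minutes = 3:16.
Now compute the angle at 3:16:
Hour hand: 3 x 30 + 16 x 0.5 = 98 degrees
Minute hand: 16 x 6 = 96 degrees
Difference: |98 - 96| = 2 degrees
The angle is 2 degrees

Final answer: 2 degrees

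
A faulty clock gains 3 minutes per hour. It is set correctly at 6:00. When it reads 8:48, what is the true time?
For every 60 true minutes, the faulty clock advances 63 minutes, so 1 faulty-clock minute corresponds to 60/63 true minutes.
From 6:00 to 8:48 on the faulty dial is 168 minutes.
True elapsed: 168 x 60/63 = 160 minutes = 2 hours and 40 minutes.
True time: 6:00 + 2 hours and 40 minutes = 8:40.

Final answer: 8:40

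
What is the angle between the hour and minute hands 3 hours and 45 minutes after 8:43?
First find the time 3 hours and 45 minutes after 8:43.
Total minutes: 8 x 60 + 43 + 3 x 60 + 45 = 748.
748 mod 720 = 28 minutes = 12:28.
Now compute the angle at 12:28:
Hour hand: 0 x 30 + 28 x 0.5 = 14 degrees
Minute hand: 28 x 6 = 168 degrees
Difference: |14 - 168| = 154 degrees
The angle is 154 degrees

Final answer: 154 degrees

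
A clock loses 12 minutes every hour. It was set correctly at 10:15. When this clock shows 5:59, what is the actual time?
For every 60 true minutes, the faulty clock advances 48 minutes, so 1 faulty-clock minute corresponds to 60/48 true minutes.
From 10:15 to 5:59 on the faulty dial is 464 minutes.
True elapsed: 464 x 60/48 = 580 minutes = 9 hours and 40 minutes.
True time: 10:15 + 9 hours and 40 minutes = 7:55.

Final answer: 7:55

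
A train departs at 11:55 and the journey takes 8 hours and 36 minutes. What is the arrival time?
Starting time: 11:55
Adding 36 minutes to 55 minutes: 55 + 36 = 91 minutes = 1 hour and 31 minutes
Adding 8 hours: 11 + 8 + 1 (carry) = 20 - 12 = 8
Final time: 8:31

Final answer: 8:31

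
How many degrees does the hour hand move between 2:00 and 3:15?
The hour hand moves 0.5 degrees per minute.
Time elapsed: 3:15 - 2:00 = 75 minutes
Angular displacement: 75 x 0.5 = 37.5 degrees

Final answer: 37.5 degrees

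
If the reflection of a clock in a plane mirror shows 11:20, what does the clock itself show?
Reflection across the vertical (12-6) axis maps a hand at angle A degrees to (360 - A) degrees, which sends a reading of T minutes past 12:00 to (720 - T) minutes past 12:00.
Mirror reads 11:20 = 680 minutes past 12:00.
Actual time: (720 - 680) mod 720 = 40 minutes = 12:40.

Final answer: 12:40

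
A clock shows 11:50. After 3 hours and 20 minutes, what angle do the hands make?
First find the time 3 hours and 20 minutes after 11:50.
Total minutes: 11 x 60 + 50 + 3 x 60 + 20 = 910.
910 mod 720 = 190 minutes = 3:10.
Now compute the angle at 3:10:
Hour hand: 3 x 30 + 10 x 0.5 = 95 degrees
Minute hand: 10 x 6 = 60 degrees
Difference: |95 - 60| = 35 degrees
The angle is 35 degrees

Final answer: 35 degrees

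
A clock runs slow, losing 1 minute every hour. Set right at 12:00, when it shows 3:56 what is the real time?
For every 60 true minutes, the faulty clock advances 59 minutes, so 1 faulty-clock minute corresponds to 60/59 true minutes.
From 12:00 to 3:56 on the faulty dial is 236 minutes.
True elapsed: 236 x 60/59 = 240 minutes = 4 hours.
True time: 12:00 + 4 hours = 4:00.

Final answer: 4:00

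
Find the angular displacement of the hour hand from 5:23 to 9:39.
The hour hand moves 0.5 degrees per minute.
Time elapsed: 9:39 - 5:23 = 256 minutes
Angular displacement: 256 x 0.5 = 128 degrees

Final answer: 128 degrees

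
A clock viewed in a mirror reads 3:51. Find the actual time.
Reflection across the vertical (12-6) axis maps a hand at angle A degrees to (360 - A) degrees, which sends a reading of T minutes past 12:00 to (720 - T) minutes past 12:00.
Mirror reads 3:51 = 231 minutes past 12:00.
Actual time: (720 - 231) mod 720 = 489 minutes = 8:09.

Final answer: 8:09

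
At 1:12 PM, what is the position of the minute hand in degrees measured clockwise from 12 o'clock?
The minute hand moves 6 degrees per minute.
At 1:12: 12 x 6 = 72 degrees

Final answer: 72 degrees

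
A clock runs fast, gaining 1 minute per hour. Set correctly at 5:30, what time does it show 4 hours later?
For every 60 true minutes, the faulty clock advances 60 + 1 = 61 minutes.
True elapsed: 4 hours = 240 minutes.
Faulty clock advances: 240 x 61/60 = 244 minutes (drift: 4 minutes ahead).
Shown time: 5:30 + 244 minutes = 9:34.

Final answer: 9:34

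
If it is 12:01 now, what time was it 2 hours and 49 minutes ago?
Starting time: 12:01 = 1 total minutes past 12:00
Subtracting: 2 hours and 49 minutes = 169 minutes
1 - 169 = -168 (negative, add 12 hours = 720) = 552 minutes
= 9 hours and 12 minutes past 12:00 = 9:12

Final answer: 9:12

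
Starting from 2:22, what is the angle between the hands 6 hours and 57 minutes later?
First find the time 6 hours and 57 minutes after 2:22.
Total minutes: 2 x 60 + 22 + 6 x 60 + 57 = 559.
559 mod 720 = 559 minutes = 9:19.
Now compute the angle at 9:19:
Hour hand: 9 x 30 + 19 x 0.5 = 279.5 degrees
Minute hand: 19 x 6 = 114 degrees
Difference: |279.5 - 114| = 165.5 degrees
The angle is 165.5 degrees

Final answer: 165.5 degrees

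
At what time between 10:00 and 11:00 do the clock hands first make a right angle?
At t minutes past 10:00, the hour hand is at 30 x 10 + 0.5t degrees and the minute hand is at 6t degrees.
The smaller angle between them is 90 degrees when |30H - 5.5t| = 90 or |30H - 5.5t| = 270.
With H = 10, solve 30 x 10 - 5.5t = +/- target for each target:
  t = (30 x 10 - 90) / 5.5 = 38.18
  t = (30 x 10 + 90) / 5.5 = 70.91 (outside (0, 60))
  t = (30 x 10 - 270) / 5.5 = 5.45
  t = (30 x 10 + 270) / 5.5 = 103.64 (outside (0, 60))
Valid solutions in (0, 60): {5.45, 38.18} minutes.
First occurrence: t = 5.45 minutes.
The hands are at right angles at 5.45 minutes past 10:00.

Final answer: 5.45 minutes past 10:00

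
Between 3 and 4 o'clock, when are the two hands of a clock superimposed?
The minute hand gains 5.5 degrees per minute on the hour hand.
At 3:00, the hour hand is at 90 degrees and the minute hand is at 0 degrees.
The gap is 90 degrees. Time to close: 90/5.5 = 60 x 3/11 = 16.36 minutes.
The hands overlap at 16.36 minutes past 3:00.

Final answer: 16.36 minutes past 3:00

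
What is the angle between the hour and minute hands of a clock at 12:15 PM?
Hour hand position: 0 x 30 + 15 x 0.5 = 7.5 degrees
Minute hand position: 15 x 6 = 90 degrees
Difference: |7.5 - 90| = 82.5 degrees
The angle between the hands is 82.5 degrees

Final answer: 82.5 degrees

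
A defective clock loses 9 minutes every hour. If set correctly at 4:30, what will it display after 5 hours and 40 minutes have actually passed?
For every 60 true minutes, the faulty clock advances 60 - 9 = 51 minutes.
True elapsed: 5 hours and 40 minutes = 340 minutes.
Faulty clock advances: 340 x 51/60 = 289 minutes (drift: 51 minutes behind).
Shown time: 4:30 + 289 minutes = 9:19.

Final answer: 9:19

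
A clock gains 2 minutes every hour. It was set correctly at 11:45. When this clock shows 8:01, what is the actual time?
For every 60 true minutes, the faulty clock advances 62 minutes, so 1 faulty-clock minute corresponds to 60/62 true minutes.
From 11:45 to 8:01 on the faulty dial is 496 minutes.
True elapsed: 496 x 60/62 = 480 minutes = 8 hours.
True time: 11:45 + 8 hours = 7:45.

Final answer: 7:45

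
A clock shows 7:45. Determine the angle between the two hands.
Hour hand position: 7 x 30 + 45 x 0.5 = 232.5 degrees
Minute hand position: 45 x 6 = 270 degrees
Difference: |232.5 - 270| = 37.5 degrees
The angle between the hands is 37.5 degrees

Final answer: 37.5 degrees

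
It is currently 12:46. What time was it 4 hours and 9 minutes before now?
Starting time: 12:46 = 46 total minutes past 12:00
Subtracting: 4 hours and 9 minutes = 249 minutes
46 - 249 = -203 (negative, add 12 hours = 720) = 517 minutes
= 8 hours and 37 minutes past 12:00 = 8:37

Final answer: 8:37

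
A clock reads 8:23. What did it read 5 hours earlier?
Starting time: 8:23 = 503 total minutes past 12:00
Subtracting: 5 hours = 300 minutes
503 - 300 = 203 minutes
= 3 hours and 23 minutes past 12:00 = 3:23

Final answer: 3:23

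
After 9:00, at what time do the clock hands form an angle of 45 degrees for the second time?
At t minutes past 9:00, the hour hand is at 30 x 9 + 0.5t degrees and the minute hand is at 6t degrees.
The smaller angle between them is 45 degrees when |30H - 5.5t| = 45 or |30H - 5.5t| = 315.
With H = 9, solve 30 x 9 - 5.5t = +/- target for each target:
  t = (30 x 9 - 45) / 5.5 = 40.91
  t = (30 x 9 + 45) / 5.5 = 57.27
  t = (30 x 9 - 315) / 5.5 = -8.18 (outside (0, 60))
  t = (30 x 9 + 315) / 5.5 = 106.36 (outside (0, 60))
Valid solutions in (0, 60): {40.91, 57.27} minutes.
The second occurrence is t = 57.27 minutes.
The hands form a 45-degree angle at 57.27 minutes past 9:00.

Final answer: 57.27 minutes past 9:00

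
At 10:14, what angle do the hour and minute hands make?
Hour hand position: 10 x 30 + 14 x 0.5 = 307 degrees
Minute hand position: 14 x 6 = 84 degrees
Difference: |307 - 84| = 223 degrees
Since 223 > 180, the smaller angle is 360 - 223 = 137 degrees

Final answer: 137 degrees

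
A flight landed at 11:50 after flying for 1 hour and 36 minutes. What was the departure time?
Starting time: 11:50 = 710 total minutes past 12:00
Subtracting: 1 hour and 36 minutes = 96 minutes
710 - 96 = 614 minutes
= 10 hours and 14 minutes past 12:00 = 10:14

Final answer: 10:14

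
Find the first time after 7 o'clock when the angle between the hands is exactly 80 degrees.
At t minutes past 7:00, the hour hand is at 30 x 7 + 0.5t degrees and the minute hand is at 6t degrees.
The smaller angle between them is 80 degrees when |30H - 5.5t| = 80 or |30H - 5.5t| = 280.
With H = 7, solve 30 x 7 - 5.5t = +/- target for each target:
  t = (30 x 7 - 80) / 5.5 = 23.64
  t = (30 x 7 + 80) / 5.5 = 52.73
  t = (30 x 7 - 280) / 5.5 = -12.73 (outside (0, 60))
  t = (30 x 7 + 280) / 5.5 = 89.09 (outside (0, 60))
Valid solutions in (0, 60): {23.64, 52.73} minutes.
The first occurrence is t = 23.64 minutes.
The hands form a 80-degree angle at 23.64 minutes past 7:00.

Final answer: 23.64 minutes past 7:00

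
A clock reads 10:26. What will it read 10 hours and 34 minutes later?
Starting time: 10:26
Adding 34 minutes to 26 minutes: 26 + 34 = 60 minutes = 1 hour
Adding 10 hours: 10 + 10 + 1 (carry) = 21 - 12 = 9
Final time: 9:00

Final answer: 9:00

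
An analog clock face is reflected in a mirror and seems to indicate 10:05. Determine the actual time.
Reflection across the vertical (12-6) axis maps a hand at angle A degrees to (360 - A) degrees, which sends a reading of T minutes past 12:00 to (720 - T) minutes past 12:00.
Mirror reads 10:05 = 605 minutes past 12:00.
Actual time: (720 - 605) mod 720 = 115 minutes = 1:55.

Final answer: 1:55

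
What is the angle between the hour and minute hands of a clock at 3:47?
Hour hand position: 3 x 30 + 47 x 0.5 = 113.5 degrees
Minute hand position: 47 x 6 = 282 degrees
Difference: |113.5 - 282| = 168.5 degrees
The angle between the hands is 168.5 degrees

Final answer: 168.5 degrees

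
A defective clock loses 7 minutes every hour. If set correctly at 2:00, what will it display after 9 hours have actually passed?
For every 60 true minutes, the faulty clock advances 60 - 7 = 53 minutes.
True elapsed: 9 hours = 540 minutes.
Faulty clock advances: 540 x 53/60 = 477 minutes (drift: 63 minutes behind).
Shown time: 2:00 + 477 minutes = 9:57.

Final answer: 9:57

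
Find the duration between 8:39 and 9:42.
From 8:39 to 9:42:
(9 x 60 + 42) - (8 x 60 + 39) = 582 - 519 = 63 minutes
= 1 hour and 3 minutes

Final answer: 1 hour and 3 minutes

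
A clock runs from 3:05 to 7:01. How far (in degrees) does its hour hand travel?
The hour hand moves 0.5 degrees per minute.
Time elapsed: 7:01 - 3:05 = 236 minutes
Angular displacement: 236 x 0.5 = 118 degrees

Final answer: 118 degrees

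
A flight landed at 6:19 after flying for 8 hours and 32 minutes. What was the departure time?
Starting time: 6:19 = 379 total minutes past 12:00
Subtracting: 8 hours and 32 minutes = 512 minutes
379 - 512 = -133 (negative, add 12 hours = 720) = 587 minutes
= 9 hours and 47 minutes past 12:00 = 9:47

Final answer: 9:47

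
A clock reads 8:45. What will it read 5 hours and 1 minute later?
Starting time: 8:45
Adding 1 minute to 45 minutes: 45 + 1 = 46 minutes
Adding 5 hours: 8 + 5 = 13 - 12 = 1
Final time: 1:46

Final answer: 1:46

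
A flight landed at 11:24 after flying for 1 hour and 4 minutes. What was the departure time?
Starting time: 11:24 = 684 total minutes past 12:00
Subtracting: 1 hour and 4 minutes = 64 minutes
684 - 64 = 620 minutes
= 10 hours and 20 minutes past 12:00 = 10:20

Final answer: 10:20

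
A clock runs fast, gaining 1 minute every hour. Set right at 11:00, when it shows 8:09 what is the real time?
For every 60 true minutes, the faulty clock advances 61 minutes, so 1 faulty-clock minute corresponds to 60/61 true minutes.
From 11:00 to 8:09 on the faulty dial is 549 minutes.
True elapsed: 549 x 60/61 = 540 minutes = 9 hours.
True time: 11:00 + 9 hours = 8:00.

Final answer: 8:00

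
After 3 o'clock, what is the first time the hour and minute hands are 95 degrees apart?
At t minutes past 3:00, the hour hand is at 30 x 3 + 0.5t degrees and the minute hand is at 6t degrees.
The smaller angle between them is 95 degrees when |30H - 5.5t| = 95 or |30H - 5.5t| = 265.
With H = 3, solve 30 x 3 - 5.5t = +/- target for each target:
  t = (30 x 3 - 95) / 5.5 = -0.91 (outside (0, 60))
  t = (30 x 3 + 95) / 5.5 = 33.64
  t = (30 x 3 - 265) / 5.5 = -31.82 (outside (0, 60))
  t = (30 x 3 + 265) / 5.5 = 64.55 (outside (0, 60))
Valid solutions in (0, 60): {33.64} minutes.
The first occurrence is t = 33.64 minutes.
The hands form a 95-degree angle at 33.64 minutes past 3:00.

Final answer: 33.64 minutes past 3:00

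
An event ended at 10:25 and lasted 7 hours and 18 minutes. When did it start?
Starting time: 10:25 = 625 total minutes past 12:00
Subtracting: 7 hours and 18 minutes = 438 minutes
625 - 438 = 187 minutes
= 3 hours and 7 minutes past 12:00 = 3:07

Final answer: 3:07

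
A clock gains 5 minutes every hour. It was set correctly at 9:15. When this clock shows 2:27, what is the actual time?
For every 60 true minutes, the faulty clock advances 65 minutes, so 1 faulty-clock minute corresponds to 60/65 true minutes.
From 9:15 to 2:27 on the faulty dial is 312 minutes.
True elapsed: 312 x 60/65 = 288 minutes = 4 hours and 48 minutes.
True time: 9:15 + 4 hours and 48 minutes = 2:03.

Final answer: 2:03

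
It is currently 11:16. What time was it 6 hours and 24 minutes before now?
Starting time: 11:16 = 676 total minutes past 12:00
Subtracting: 6 hours and 24 minutes = 384 minutes
676 - 384 = 292 minutes
= 4 hours and 52 minutes past 12:00 = 4:52

Final answer: 4:52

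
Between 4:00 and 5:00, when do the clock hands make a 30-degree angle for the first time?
At t minutes past 4:00, the hour hand is at 30 x 4 + 0.5t degrees and the minute hand is at 6t degrees.
The smaller angle between them is 30 degrees when |30H - 5.5t| = 30 or |30H - 5.5t| = 330.
With H = 4, solve 30 x 4 - 5.5t = +/- target for each target:
  t = (30 x 4 - 30) / 5.5 = 16.36
  t = (30 x 4 + 30) / 5.5 = 27.27
  t = (30 x 4 - 330) / 5.5 = -38.18 (outside (0, 60))
  t = (30 x 4 + 330) / 5.5 = 81.82 (outside (0, 60))
Valid solutions in (0, 60): {16.36, 27.27} minutes.
The first occurrence is t = 16.36 minutes.
The hands form a 30-degree angle at 16.36 minutes past 4:00.

Final answer: 16.36 minutes past 4:00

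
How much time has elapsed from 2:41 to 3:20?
From 2:41 to 3:20:
(3 x 60 + 20) - (2 x 60 + 41) = 200 - 161 = 39 minutes
= 39 minutes

Final answer: 39 minutes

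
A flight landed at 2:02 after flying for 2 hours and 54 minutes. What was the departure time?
Starting time: 2:02 = 122 total minutes past 12:00
Subtracting: 2 hours and 54 minutes = 174 minutes
122 - 174 = -52 (negative, add 12 hours = 720) = 668 minutes
= 11 hours and 8 minutes past 12:00 = 11:08

Final answer: 11:08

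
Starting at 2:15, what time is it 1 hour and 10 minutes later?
Starting time: 2:15
Adding 10 minutes to 15 minutes: 15 + 10 = 25 minutes
Adding 1 hour: 2 + 1 = 3
Final time: 3:25

Final answer: 3:25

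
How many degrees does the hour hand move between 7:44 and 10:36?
The hour hand moves 0.5 degrees per minute.
Time elapsed: 10:36 - 7:44 = 172 minutes
Angular displacement: 172 x 0.5 = 86 degrees

Final answer: 86 degrees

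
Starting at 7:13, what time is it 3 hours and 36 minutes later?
Starting time: 7:13
Adding 36 minutes to 13 minutes: 13 + 36 = 49 minutes
Adding 3 hours: 7 + 3 = 10
Final time: 10:49

Final answer: 10:49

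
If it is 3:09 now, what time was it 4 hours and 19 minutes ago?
Starting time: 3:09 = 189 total minutes past 12:00
Subtracting: 4 hours and 19 minutes = 259 minutes
189 - 259 = -70 (negative, add 12 hours = 720) = 650 minutes
= 10 hours and 50 minutes past 12:00 = 10:50

Final answer: 10:50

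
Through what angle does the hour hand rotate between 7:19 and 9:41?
The hour hand moves 0.5 degrees per minute.
Time elapsed: 9:41 - 7:19 = 142 minutes
Angular displacement: 142 x 0.5 = 71 degrees

Final answer: 71 degrees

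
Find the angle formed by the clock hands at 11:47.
Hour hand position: 11 x 30 + 47 x 0.5 = 353.5 degrees
Minute hand position: 47 x 6 = 282 degrees
Difference: |353.5 - 282| = 71.5 degrees
The angle between the hands is 71.5 degrees

Final answer: 71.5 degrees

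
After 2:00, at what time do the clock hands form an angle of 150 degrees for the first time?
At t minutes past 2:00, the hour hand is at 30 x 2 + 0.5t degrees and the minute hand is at 6t degrees.
The smaller angle between them is 150 degrees when |30H - 5.5t| = 150 or |30H - 5.5t| = 210.
With H = 2, solve 30 x 2 - 5.5t = +/- target for each target:
  t = (30 x 2 - 150) / 5.5 = -16.36 (outside (0, 60))
  t = (30 x 2 + 150) / 5.5 = 38.18
  t = (30 x 2 - 210) / 5.5 = -27.27 (outside (0, 60))
  t = (30 x 2 + 210) / 5.5 = 49.09
Valid solutions in (0, 60): {38.18, 49.09} minutes.
The first occurrence is t = 38.18 minutes.
The hands form a 150-degree angle at 38.18 minutes past 2:00.

Final answer: 38.18 minutes past 2:00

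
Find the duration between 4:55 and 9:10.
From 4:55 to 9:10:
(9 x 60 + 10) - (4 x 60 + 55) = 550 - 295 = 255 minutes
= 4 hours and 15 minutes

Final answer: 4 hours and 15 minutes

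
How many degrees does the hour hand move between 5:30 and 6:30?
The hour hand moves 0.5 degrees per minute.
Time elapsed: 6:30 - 5:30 = 60 minutes
Angular displacement: 60 x 0.5 = 30 degrees

Final answer: 30 degrees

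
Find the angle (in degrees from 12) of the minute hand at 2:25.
The minute hand moves 6 degrees per minute.
At 2:25: 25 x 6 = 150 degrees

Final answer: 150 degrees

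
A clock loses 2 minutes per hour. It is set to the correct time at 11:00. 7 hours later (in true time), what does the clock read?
For every 60 true minutes, the faulty clock advances 60 - 2 = 58 minutes.
True elapsed: 7 hours = 420 minutes.
Faulty clock advances: 420 x 58/60 = 406 minutes (drift: 14 minutes behind).
Shown time: 11:00 + 406 minutes = 5:46.

Final answer: 5:46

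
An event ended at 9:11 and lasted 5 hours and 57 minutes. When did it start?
Starting time: 9:11 = 551 total minutes past 12:00
Subtracting: 5 hours and 57 minutes = 357 minutes
551 - 357 = 194 minutes
= 3 hours and 14 minutes past 12:00 = 3:14

Final answer: 3:14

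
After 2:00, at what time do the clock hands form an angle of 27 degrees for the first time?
At t minutes past 2:00, the hour hand is at 30 x 2 + 0.5t degrees and the minute hand is at 6t degrees.
The smaller angle between them is 27 degrees when |30H - 5.5t| = 27 or |30H - 5.5t| = 333.
With H = 2, solve 30 x 2 - 5.5t = +/- target for each target:
  t = (30 x 2 - 27) / 5.5 = 6
  t = (30 x 2 + 27) / 5.5 = 15.82
  t = (30 x 2 - 333) / 5.5 = -49.64 (outside (0, 60))
  t = (30 x 2 + 333) / 5.5 = 71.45 (outside (0, 60))
Valid solutions in (0, 60): {6, 15.82} minutes.
The first occurrence is t = 6 minutes.
The hands form a 27-degree angle at 6 minutes past 2:00.

Final answer: 6 minutes past 2:00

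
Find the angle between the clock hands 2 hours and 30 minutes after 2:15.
First find the time 2 hours and 30 minutes after 2:15.
Total minutes: 2 x 60 + 15 + 2 x 60 + 30 = 285.
285 mod 720 = 285 minutes = 4:45.
Now compute the angle at 4:45:
Hour hand: 4 x 30 + 45 x 0.5 = 142.5 degrees
Minute hand: 45 x 6 = 270 degrees
Difference: |142.5 - 270| = 127.5 degrees
The angle is 127.5 degrees

Final answer: 127.5 degrees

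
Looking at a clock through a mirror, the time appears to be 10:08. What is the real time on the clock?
Reflection across the vertical (12-6) axis maps a hand at angle A degrees to (360 - A) degrees, which sends a reading of T minutes past 12:00 to (720 - T) minutes past 12:00.
Mirror reads 10:08 = 608 minutes past 12:00.
Actual time: (720 - 608) mod 720 = 112 minutes = 1:52.

Final answer: 1:52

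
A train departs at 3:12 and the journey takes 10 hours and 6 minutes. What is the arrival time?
Starting time: 3:12
Adding 6 minutes to 12 minutes: 12 + 6 = 18 minutes
Adding 10 hours: 3 + 10 = 13 - 12 = 1
Final time: 1:18

Final answer: 1:18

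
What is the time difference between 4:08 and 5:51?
From 4:08 to 5:51:
(5 x 60 + 51) - (4 x 60 + 8) = 351 - 248 = 103 minutes
= 1 hour and 43 minutes

Final answer: 1 hour and 43 minutes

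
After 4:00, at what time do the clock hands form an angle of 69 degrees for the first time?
At t minutes past 4:00, the hour hand is at 30 x 4 + 0.5t degrees and the minute hand is at 6t degrees.
The smaller angle between them is 69 degrees when |30H - 5.5t| = 69 or |30H - 5.5t| = 291.
With H = 4, solve 30 x 4 - 5.5t = +/- target for each target:
  t = (30 x 4 - 69) / 5.5 = 9.27
  t = (30 x 4 + 69) / 5.5 = 34.36
  t = (30 x 4 - 291) / 5.5 = -31.09 (outside (0, 60))
  t = (30 x 4 + 291) / 5.5 = 74.73 (outside (0, 60))
Valid solutions in (0, 60): {9.27, 34.36} minutes.
The first occurrence is t = 9.27 minutes.
The hands form a 69-degree angle at 9.27 minutes past 4:00.

Final answer: 9.27 minutes past 4:00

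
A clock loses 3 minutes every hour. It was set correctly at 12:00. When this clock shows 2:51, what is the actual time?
For every 60 true minutes, the faulty clock advances 57 minutes, so 1 faulty-clock minute corresponds to 60/57 true minutes.
From 12:00 to 2:51 on the faulty dial is 171 minutes.
True elapsed: 171 x 60/57 = 180 minutes = 3 hours.
True time: 12:00 + 3 hours = 3:00.

Final answer: 3:00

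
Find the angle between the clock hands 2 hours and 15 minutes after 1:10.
First find the time 2 hours and 15 minutes after 1:10.
Total minutes: 1 x 60 + 10 + 2 x 60 + 15 = 205.
205 mod 720 = 205 minutes = 3:25.
Now compute the angle at 3:25:
Hour hand: 3 x 30 + 25 x 0.5 = 102.5 degrees
Minute hand: 25 x 6 = 150 degrees
Difference: |102.5 - 150| = 47.5 degrees
The angle is 47.5 degrees

Final answer: 47.5 degrees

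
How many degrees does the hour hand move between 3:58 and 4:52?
The hour hand moves 0.5 degrees per minute.
Time elapsed: 4:52 - 3:58 = 54 minutes
Angular displacement: 54 x 0.5 = 27 degrees

Final answer: 27 degrees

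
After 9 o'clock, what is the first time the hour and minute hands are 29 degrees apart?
At t minutes past 9:00, the hour hand is at 30 x 9 + 0.5t degrees and the minute hand is at 6t degrees.
The smaller angle between them is 29 degrees when |30H - 5.5t| = 29 or |30H - 5.5t| = 331.
With H = 9, solve 30 x 9 - 5.5t = +/- target for each target:
  t = (30 x 9 - 29) / 5.5 = 43.82
  t = (30 x 9 + 29) / 5.5 = 54.36
  t = (30 x 9 - 331) / 5.5 = -11.09 (outside (0, 60))
  t = (30 x 9 + 331) / 5.5 = 109.27 (outside (0, 60))
Valid solutions in (0, 60): {43.82, 54.36} minutes.
The first occurrence is t = 43.82 minutes.
The hands form a 29-degree angle at 43.82 minutes past 9:00.

Final answer: 43.82 minutes past 9:00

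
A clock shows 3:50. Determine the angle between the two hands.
Hour hand position: 3 x 30 + 50 x 0.5 = 115 degrees
Minute hand position: 50 x 6 = 300 degrees
Difference: |115 - 300| = 185 degrees
Since 185 > 180, the smaller angle is 360 - 185 = 175 degrees

Final answer: 175 degrees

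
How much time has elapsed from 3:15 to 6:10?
From 3:15 to 6:10:
(6 x 60 + 10) - (3 x 60 + 15) = 370 - 195 = 175 minutes
= 2 hours and 55 minutes

Final answer: 2 hours and 55 minutes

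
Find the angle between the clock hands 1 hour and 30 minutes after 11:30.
First find the time 1 hour and 30 minutes after 11:30.
Total minutes: 11 x 60 + 30 + 1 x 60 + 30 = 780.
780 mod 720 = 60 minutes = 1:00.
Now compute the angle at 1:00:
Hour hand: 1 x 30 + 0 x 0.5 = 30 degrees
Minute hand: 0 x 6 = 0 degrees
Difference: |30 - 0| = 30 degrees
The angle is 30 degrees

Final answer: 30 degrees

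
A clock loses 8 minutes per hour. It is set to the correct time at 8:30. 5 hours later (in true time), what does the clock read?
For every 60 true minutes, the faulty clock advances 60 - 8 = 52 minutes.
True elapsed: 5 hours = 300 minutes.
Faulty clock advances: 300 x 52/60 = 260 minutes (drift: 40 minutes behind).
Shown time: 8:30 + 260 minutes = 12:50.

Final answer: 12:50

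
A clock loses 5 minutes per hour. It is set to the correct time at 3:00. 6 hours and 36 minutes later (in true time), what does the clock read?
For every 60 true minutes, the faulty clock advances 60 - 5 = 55 minutes.
True elapsed: 6 hours and 36 minutes = 396 minutes.
Faulty clock advances: 396 x 55/60 = 363 minutes (drift: 33 minutes behind).
Shown time: 3:00 + 363 minutes = 9:03.

Final answer: 9:03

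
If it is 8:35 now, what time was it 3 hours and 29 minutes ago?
Starting time: 8:35 = 515 total minutes past 12:00
Subtracting: 3 hours and 29 minutes = 209 minutes
515 - 209 = 306 minutes
= 5 hours and 6 minutes past 12:00 = 5:06

Final answer: 5:06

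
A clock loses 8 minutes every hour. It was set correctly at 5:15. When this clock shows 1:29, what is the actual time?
For every 60 true minutes, the faulty clock advances 52 minutes, so 1 faulty-clock minute corresponds to 60/52 true minutes.
From 5:15 to 1:29 on the faulty dial is 494 minutes.
True elapsed: 494 x 60/52 = 570 minutes = 9 hours and 30 minutes.
True time: 5:15 + 9 hours and 30 minutes = 2:45.

Final answer: 2:45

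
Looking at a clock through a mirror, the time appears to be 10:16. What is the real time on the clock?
Reflection across the vertical (12-6) axis maps a hand at angle A degrees to (360 - A) degrees, which sends a reading of T minutes past 12:00 to (720 - T) minutes past 12:00.
Mirror reads 10:16 = 616 minutes past 12:00.
Actual time: (720 - 616) mod 720 = 104 minutes = 1:44.

Final answer: 1:44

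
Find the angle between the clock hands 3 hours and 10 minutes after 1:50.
First find the time 3 hours and 10 minutes after 1:50.
Total minutes: 1 x 60 + 50 + 3 x 60 + 10 = 300.
300 mod 720 = 300 minutes = 5:00.
Now compute the angle at 5:00:
Hour hand: 5 x 30 + 0 x 0.5 = 150 degrees
Minute hand: 0 x 6 = 0 degrees
Difference: |150 - 0| = 150 degrees
The angle is 150 degrees

Final answer: 150 degrees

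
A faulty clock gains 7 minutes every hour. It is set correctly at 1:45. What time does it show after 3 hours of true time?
For every 60 true minutes, the faulty clock advances 60 + 7 = 67 minutes.
True elapsed: 3 hours = 180 minutes.
Faulty clock advances: 180 x 67/60 = 201 minutes (drift: 21 minutes ahead).
Shown time: 1:45 + 201 minutes = 5:06.

Final answer: 5:06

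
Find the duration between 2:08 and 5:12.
From 2:08 to 5:12:
(5 x 60 + 12) - (2 x 60 + 8) = 312 - 128 = 184 minutes
= 3 hours and 4 minutes

Final answer: 3 hours and 4 minutes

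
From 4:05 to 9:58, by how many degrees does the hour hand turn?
The hour hand moves 0.5 degrees per minute.
Time elapsed: 9:58 - 4:05 = 353 minutes
Angular displacement: 353 x 0.5 = 176.5 degrees

Final answer: 176.5 degrees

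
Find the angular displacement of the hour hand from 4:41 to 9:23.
The hour hand moves 0.5 degrees per minute.
Time elapsed: 9:23 - 4:41 = 282 minutes
Angular displacement: 282 x 0.5 = 141 degrees

Final answer: 141 degrees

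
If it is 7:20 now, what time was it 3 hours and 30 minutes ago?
Starting time: 7:20 = 440 total minutes past 12:00
Subtracting: 3 hours and 30 minutes = 210 minutes
440 - 210 = 230 minutes
= 3 hours and 50 minutes past 12:00 = 3:50

Final answer: 3:50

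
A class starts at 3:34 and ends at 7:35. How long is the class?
From 3:34 to 7:35:
(7 x 60 + 35) - (3 x 60 + 34) = 455 - 214 = 241 minutes
= 4 hours and 1 minute

Final answer: 4 hours and 1 minute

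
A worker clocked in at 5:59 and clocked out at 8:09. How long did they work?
From 5:59 to 8:09:
(8 x 60 + 9) - (5 x 60 + 59) = 489 - 359 = 130 minutes
= 2 hours and 10 minutes

Final answer: 2 hours and 10 minutes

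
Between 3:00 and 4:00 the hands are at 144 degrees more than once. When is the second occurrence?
At t minutes past 3:00, the hour hand is at 30 x 3 + 0.5t degrees and the minute hand is at 6t degrees.
The smaller angle between them is 144 degrees when |30H - 5.5t| = 144 or |30H - 5.5t| = 216.
With H = 3, solve 30 x 3 - 5.5t = +/- target for each target:
  t = (30 x 3 - 144) / 5.5 = -9.82 (outside (0, 60))
  t = (30 x 3 + 144) / 5.5 = 42.55
  t = (30 x 3 - 216) / 5.5 = -22.91 (outside (0, 60))
  t = (30 x 3 + 216) / 5.5 = 55.64
Valid solutions in (0, 60): {42.55, 55.64} minutes.
The second occurrence is t = 55.64 minutes.
The hands form a 144-degree angle at 55.64 minutes past 3:00.

Final answer: 55.64 minutes past 3:00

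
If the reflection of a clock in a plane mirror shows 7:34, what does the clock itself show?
Reflection across the vertical (12-6) axis maps a hand at angle A degrees to (360 - A) degrees, which sends a reading of T minutes past 12:00 to (720 - T) minutes past 12:00.
Mirror reads 7:34 = 454 minutes past 12:00.
Actual time: (720 - 454) mod 720 = 266 minutes = 4:26.

Final answer: 4:26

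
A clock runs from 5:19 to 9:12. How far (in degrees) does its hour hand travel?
The hour hand moves 0.5 degrees per minute.
Time elapsed: 9:12 - 5:19 = 233 minutes
Angular displacement: 233 x 0.5 = 116.5 degrees

Final answer: 116.5 degrees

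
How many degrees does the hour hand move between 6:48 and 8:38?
The hour hand moves 0.5 degrees per minute.
Time elapsed: 8:38 - 6:48 = 110 minutes
Angular displacement: 110 x 0.5 = 55 degrees

Final answer: 55 degrees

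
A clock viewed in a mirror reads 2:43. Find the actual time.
Reflection across the vertical (12-6) axis maps a hand at angle A degrees to (360 - A) degrees, which sends a reading of T minutes past 12:00 to (720 - T) minutes past 12:00.
Mirror reads 2:43 = 163 minutes past 12:00.
Actual time: (720 - 163) mod 720 = 557 minutes = 9:17.

Final answer: 9:17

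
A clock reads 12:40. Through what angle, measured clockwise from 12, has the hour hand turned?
The hour hand moves 30 degrees per hour and 0.5 degrees per minute.
At 12:40: (0) x 30 + 40 x 0.5 = 0 + 20 = 20 degrees

Final answer: 20 degrees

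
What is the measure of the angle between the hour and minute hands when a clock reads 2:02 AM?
Hour hand position: 2 x 30 + 2 x 0.5 = 61 degrees
Minute hand position: 2 x 6 = 12 degrees
Difference: |61 - 12| = 49 degrees
The angle between the hands is 49 degrees

Final answer: 49 degrees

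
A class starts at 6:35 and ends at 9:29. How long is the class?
From 6:35 to 9:29:
(9 x 60 + 29) - (6 x 60 + 35) = 569 - 395 = 174 minutes
= 2 hours and 54 minutes

Final answer: 2 hours and 54 minutes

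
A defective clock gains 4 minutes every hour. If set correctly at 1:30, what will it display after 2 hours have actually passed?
For every 60 true minutes, the faulty clock advances 60 + 4 = 64 minutes.
True elapsed: 2 hours = 120 minutes.
Faulty clock advances: 120 x 64/60 = 128 minutes (drift: 8 minutes ahead).
Shown time: 1:30 + 128 minutes = 3:38.

Final answer: 3:38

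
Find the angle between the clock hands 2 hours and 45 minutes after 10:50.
First find the time 2 hours and 45 minutes after 10:50.
Total minutes: 10 x 60 + 50 + 2 x 60 + 45 = 815.
815 mod 720 = 95 minutes = 1:35.
Now compute the angle at 1:35:
Hour hand: 1 x 30 + 35 x 0.5 = 47.5 degrees
Minute hand: 35 x 6 = 210 degrees
Difference: |47.5 - 210| = 162.5 degrees
The angle is 162.5 degrees

Final answer: 162.5 degrees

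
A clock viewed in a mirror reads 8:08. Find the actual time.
Reflection across the vertical (12-6) axis maps a hand at angle A degrees to (360 - A) degrees, which sends a reading of T minutes past 12:00 to (720 - T) minutes past 12:00.
Mirror reads 8:08 = 488 minutes past 12:00.
Actual time: (720 - 488) mod 720 = 232 minutes = 3:52.

Final answer: 3:52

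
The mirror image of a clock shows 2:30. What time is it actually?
Reflection across the vertical (12-6) axis maps a hand at angle A degrees to (360 - A) degrees, which sends a reading of T minutes past 12:00 to (720 - T) minutes past 12:00.
Mirror reads 2:30 = 150 minutes past 12:00.
Actual time: (720 - 150) mod 720 = 570 minutes = 9:30.

Final answer: 9:30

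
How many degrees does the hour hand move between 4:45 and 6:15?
The hour hand moves 0.5 degrees per minute.
Time elapsed: 6:15 - 4:45 = 90 minutes
Angular displacement: 90 x 0.5 = 45 degrees

Final answer: 45 degrees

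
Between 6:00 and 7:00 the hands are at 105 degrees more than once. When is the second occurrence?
At t minutes past 6:00, the hour hand is at 30 x 6 + 0.5t degrees and the minute hand is at 6t degrees.
The smaller angle between them is 105 degrees when |30H - 5.5t| = 105 or |30H - 5.5t| = 255.
With H = 6, solve 30 x 6 - 5.5t = +/- target for each target:
  t = (30 x 6 - 105) / 5.5 = 13.64
  t = (30 x 6 + 105) / 5.5 = 51.82
  t = (30 x 6 - 255) / 5.5 = -13.64 (outside (0, 60))
  t = (30 x 6 + 255) / 5.5 = 79.09 (outside (0, 60))
Valid solutions in (0, 60): {13.64, 51.82} minutes.
The second occurrence is t = 51.82 minutes.
The hands form a 105-degree angle at 51.82 minutes past 6:00.

Final answer: 51.82 minutes past 6:00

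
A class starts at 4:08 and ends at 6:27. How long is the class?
From 4:08 to 6:27:
(6 x 60 + 27) - (4 x 60 + 8) = 387 - 248 = 139 minutes
= 2 hours and 19 minutes

Final answer: 2 hours and 19 minutes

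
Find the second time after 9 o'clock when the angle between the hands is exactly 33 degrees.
At t minutes past 9:00, the hour hand is at 30 x 9 + 0.5t degrees and the minute hand is at 6t degrees.
The smaller angle between them is 33 degrees when |30H - 5.5t| = 33 or |30H - 5.5t| = 327.
With H = 9, solve 30 x 9 - 5.5t = +/- target for each target:
  t = (30 x 9 - 33) / 5.5 = 43.09
  t = (30 x 9 + 33) / 5.5 = 55.09
  t = (30 x 9 - 327) / 5.5 = -10.36 (outside (0, 60))
  t = (30 x 9 + 327) / 5.5 = 108.55 (outside (0, 60))
Valid solutions in (0, 60): {43.09, 55.09} minutes.
The second occurrence is t = 55.09 minutes.
The hands form a 33-degree angle at 55.09 minutes past 9:00.

Final answer: 55.09 minutes past 9:00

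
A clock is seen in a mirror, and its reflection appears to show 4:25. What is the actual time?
Reflection across the vertical (12-6) axis maps a hand at angle A degrees to (360 - A) degrees, which sends a reading of T minutes past 12:00 to (720 - T) minutes past 12:00.
Mirror reads 4:25 = 265 minutes past 12:00.
Actual time: (720 - 265) mod 720 = 455 minutes = 7:35.

Final answer: 7:35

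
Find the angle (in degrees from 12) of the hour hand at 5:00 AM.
The hour hand moves 30 degrees per hour and 0.5 degrees per minute.
At 5:00: (5) x 30 + 0 x 0.5 = 150 + 0 = 150 degrees

Final answer: 150 degrees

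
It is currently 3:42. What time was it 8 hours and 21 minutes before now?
Starting time: 3:42 = 222 total minutes past 12:00
Subtracting: 8 hours and 21 minutes = 501 minutes
222 - 501 = -279 (negative, add 12 hours = 720) = 441 minutes
= 7 hours and 21 minutes past 12:00 = 7:21

Final answer: 7:21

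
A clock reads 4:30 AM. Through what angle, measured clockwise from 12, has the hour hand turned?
The hour hand moves 30 degrees per hour and 0.5 degrees per minute.
At 4:30: (4) x 30 + 30 x 0.5 = 120 + 15 = 135 degrees

Final answer: 135 degrees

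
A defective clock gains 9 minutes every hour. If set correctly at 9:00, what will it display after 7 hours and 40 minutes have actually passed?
For every 60 true minutes, the faulty clock advances 60 + 9 = 69 minutes.
True elapsed: 7 hours and 40 minutes = 460 minutes.
Faulty clock advances: 460 x 69/60 = 529 minutes (drift: 69 minutes ahead).
Shown time: 9:00 + 529 minutes = 5:49.

Final answer: 5:49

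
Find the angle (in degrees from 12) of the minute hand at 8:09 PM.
The minute hand moves 6 degrees per minute.
At 8:09: 9 x 6 = 54 degrees

Final answer: 54 degrees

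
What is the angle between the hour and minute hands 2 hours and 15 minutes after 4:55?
First find the time 2 hours and 15 minutes after 4:55.
Total minutes: 4 x 60 + 55 + 2 x 60 + 15 = 430.
430 mod 720 = 430 minutes = 7:10.
Now compute the angle at 7:10:
Hour hand: 7 x 30 + 10 x 0.5 = 215 degrees
Minute hand: 10 x 6 = 60 degrees
Difference: |215 - 60| = 155 degrees
The angle is 155 degrees

Final answer: 155 degrees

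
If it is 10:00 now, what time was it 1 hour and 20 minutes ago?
Starting time: 10:00 = 600 total minutes past 12:00
Subtracting: 1 hour and 20 minutes = 80 minutes
600 - 80 = 520 minutes
= 8 hours and 40 minutes past 12:00 = 8:40

Final answer: 8:40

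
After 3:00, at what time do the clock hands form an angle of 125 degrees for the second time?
At t minutes past 3:00, the hour hand is at 30 x 3 + 0.5t degrees and the minute hand is at 6t degrees.
The smaller angle between them is 125 degrees when |30H - 5.5t| = 125 or |30H - 5.5t| = 235.
With H = 3, solve 30 x 3 - 5.5t = +/- target for each target:
  t = (30 x 3 - 125) / 5.5 = -6.36 (outside (0, 60))
  t = (30 x 3 + 125) / 5.5 = 39.09
  t = (30 x 3 - 235) / 5.5 = -26.36 (outside (0, 60))
  t = (30 x 3 + 235) / 5.5 = 59.09
Valid solutions in (0, 60): {39.09, 59.09} minutes.
The second occurrence is t = 59.09 minutes.
The hands form a 125-degree angle at 59.09 minutes past 3:00.

Final answer: 59.09 minutes past 3:00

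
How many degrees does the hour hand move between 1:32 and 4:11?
The hour hand moves 0.5 degrees per minute.
Time elapsed: 4:11 - 1:32 = 159 minutes
Angular displacement: 159 x 0.5 = 79.5 degrees

Final answer: 79.5 degrees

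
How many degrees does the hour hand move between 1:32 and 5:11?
The hour hand moves 0.5 degrees per minute.
Time elapsed: 5:11 - 1:32 = 219 minutes
Angular displacement: 219 x 0.5 = 109.5 degrees

Final answer: 109.5 degrees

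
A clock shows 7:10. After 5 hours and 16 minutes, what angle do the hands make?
First find the time 5 hours and 16 minutes after 7:10.
Total minutes: 7 x 60 + 10 + 5 x 60 + 16 = 746.
746 mod 720 = 26 minutes = 12:26.
Now compute the angle at 12:26:
Hour hand: 0 x 30 + 26 x 0.5 = 13 degrees
Minute hand: 26 x 6 = 156 degrees
Difference: |13 - 156| = 143 degrees
The angle is 143 degrees

Final answer: 143 degrees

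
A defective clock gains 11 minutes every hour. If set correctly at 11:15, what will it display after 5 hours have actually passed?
For every 60 true minutes, the faulty clock advances 60 + 11 = 71 minutes.
True elapsed: 5 hours = 300 minutes.
Faulty clock advances: 300 x 71/60 = 355 minutes (drift: 55 minutes ahead).
Shown time: 11:15 + 355 minutes = 5:10.

Final answer: 5:10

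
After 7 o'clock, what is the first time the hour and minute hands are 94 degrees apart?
At t minutes past 7:00, the hour hand is at 30 x 7 + 0.5t degrees and the minute hand is at 6t degrees.
The smaller angle between them is 94 degrees when |30H - 5.5t| = 94 or |30H - 5.5t| = 266.
With H = 7, solve 30 x 7 - 5.5t = +/- target for each target:
  t = (30 x 7 - 94) / 5.5 = 21.09
  t = (30 x 7 + 94) / 5.5 = 55.27
  t = (30 x 7 - 266) / 5.5 = -10.18 (outside (0, 60))
  t = (30 x 7 + 266) / 5.5 = 86.55 (outside (0, 60))
Valid solutions in (0, 60): {21.09, 55.27} minutes.
The first occurrence is t = 21.09 minutes.
The hands form a 94-degree angle at 21.09 minutes past 7:00.

Final answer: 21.09 minutes past 7:00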